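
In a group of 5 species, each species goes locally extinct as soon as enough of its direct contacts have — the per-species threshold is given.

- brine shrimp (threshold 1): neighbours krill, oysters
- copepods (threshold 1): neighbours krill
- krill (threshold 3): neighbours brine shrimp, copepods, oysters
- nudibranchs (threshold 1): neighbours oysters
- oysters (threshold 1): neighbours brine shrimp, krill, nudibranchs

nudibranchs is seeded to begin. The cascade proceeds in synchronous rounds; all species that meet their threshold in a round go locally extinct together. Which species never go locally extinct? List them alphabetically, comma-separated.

copepods, krill

Round 1 — nudibranchs goes locally extinct (initial).
Round 2 — checking thresholds:
  oysters: 1 of 3 neighbours ≥ 1, goes locally extinct.
Round 3 — checking thresholds:
  brine shrimp: 1 of 2 neighbours ≥ 1, goes locally extinct.
  krill: 1 of 3 neighbours < 3, below threshold.
Round 4 — no new extinctions; cascade stops.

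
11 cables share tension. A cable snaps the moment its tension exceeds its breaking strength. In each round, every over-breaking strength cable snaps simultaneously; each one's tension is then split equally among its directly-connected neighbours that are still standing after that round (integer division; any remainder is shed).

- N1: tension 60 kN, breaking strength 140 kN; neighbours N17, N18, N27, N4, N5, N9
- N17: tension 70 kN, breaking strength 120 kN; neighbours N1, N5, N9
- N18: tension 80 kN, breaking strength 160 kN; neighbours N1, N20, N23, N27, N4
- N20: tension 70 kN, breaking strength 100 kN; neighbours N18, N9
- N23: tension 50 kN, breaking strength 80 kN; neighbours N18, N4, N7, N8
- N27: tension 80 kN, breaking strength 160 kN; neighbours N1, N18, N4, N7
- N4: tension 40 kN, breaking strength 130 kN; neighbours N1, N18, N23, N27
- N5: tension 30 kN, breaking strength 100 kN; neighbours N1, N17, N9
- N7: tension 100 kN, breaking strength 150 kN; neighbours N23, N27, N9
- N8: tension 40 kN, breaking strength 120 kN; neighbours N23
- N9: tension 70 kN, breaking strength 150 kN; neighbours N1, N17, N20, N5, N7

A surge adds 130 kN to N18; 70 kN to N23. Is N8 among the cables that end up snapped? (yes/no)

Round 1 — N18 at 210 > 160; N23 at 120 > 80. N18, N23 snap.
  N18 sheds 210 kN to N1, N20, N27, N4: 52 each (2 lost).
    N1: 60+52 = 112 ≤ 140
    N20: 70+52 = 122 > 100
    N27: 80+52 = 132 ≤ 160
    N4: 40+52 = 92 ≤ 130
  N23 sheds 120 kN to N4, N7, N8: 40 each.
    N4: 92+40 = 132 > 130
    N7: 100+40 = 140 ≤ 150
    N8: 40+40 = 80 ≤ 120
Round 2 — N20, N4 snap.
  N20 sheds 122 kN to N9: 122 each.
    N9: 70+122 = 192 > 150
  N4 sheds 132 kN to N1, N27: 66 each.
    N1: 112+66 = 178 > 140
    N27: 132+66 = 198 > 160
Round 3 — N1, N27, N9 snap.
  N1 sheds 178 kN to N17, N5: 89 each.
    N17: 70+89 = 159 > 120
    N5: 30+89 = 119 > 100
  N27 sheds 198 kN to N7: 198 each.
    N7: 140+198 = 338 > 150
  N9 sheds 192 kN to N17, N5, N7: 64 each.
    N17: 159+64 = 223 > 120
    N5: 119+64 = 183 > 100
    N7: 338+64 = 402 > 150
Round 4 — N17, N5, N7 snap.
  N17 sheds 223 kN: no online neighbours, lost.
  N5 sheds 183 kN: no online neighbours, lost.
  N7 sheds 402 kN: no online neighbours, lost.
No further breaks.

no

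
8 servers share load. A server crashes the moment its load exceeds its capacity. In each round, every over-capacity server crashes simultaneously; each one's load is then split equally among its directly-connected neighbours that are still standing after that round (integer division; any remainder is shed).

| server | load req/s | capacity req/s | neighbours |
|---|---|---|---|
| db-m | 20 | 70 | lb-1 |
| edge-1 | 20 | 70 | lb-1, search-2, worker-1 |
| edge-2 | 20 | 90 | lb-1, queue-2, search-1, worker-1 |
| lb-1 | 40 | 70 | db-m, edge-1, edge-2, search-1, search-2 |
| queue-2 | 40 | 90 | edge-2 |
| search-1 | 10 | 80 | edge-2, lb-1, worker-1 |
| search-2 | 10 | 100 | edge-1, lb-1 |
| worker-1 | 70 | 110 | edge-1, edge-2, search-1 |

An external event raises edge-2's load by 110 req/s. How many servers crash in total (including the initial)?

2

Round 1 — edge-2 at 130 > 90. edge-2 crashes.
  edge-2 sheds 130 req/s to lb-1, queue-2, search-1, worker-1: 32 each (2 lost).
    lb-1: 40+32 = 72 > 70
    queue-2: 40+32 = 72 ≤ 90
    search-1: 10+32 = 42 ≤ 80
    worker-1: 70+32 = 102 ≤ 110
Round 2 — lb-1 crashes.
  lb-1 sheds 72 req/s to db-m, edge-1, search-1, search-2: 18 each.
    db-m: 20+18 = 38 ≤ 70
    edge-1: 20+18 = 38 ≤ 70
    search-1: 42+18 = 60 ≤ 80
    search-2: 10+18 = 28 ≤ 100
No further crashes.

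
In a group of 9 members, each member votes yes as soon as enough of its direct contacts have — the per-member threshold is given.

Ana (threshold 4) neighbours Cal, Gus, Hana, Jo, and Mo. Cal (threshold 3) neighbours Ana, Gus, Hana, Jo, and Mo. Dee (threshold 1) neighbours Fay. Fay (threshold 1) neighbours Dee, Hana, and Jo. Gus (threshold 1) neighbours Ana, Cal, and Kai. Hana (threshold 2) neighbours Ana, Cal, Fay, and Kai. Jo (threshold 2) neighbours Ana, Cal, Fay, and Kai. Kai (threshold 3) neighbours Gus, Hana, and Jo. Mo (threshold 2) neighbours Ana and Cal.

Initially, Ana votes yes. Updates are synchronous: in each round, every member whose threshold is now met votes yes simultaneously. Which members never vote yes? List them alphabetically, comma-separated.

Cal, Dee, Fay, Hana, Jo, Kai, Mo

Round 1 — Ana votes yes (initial).
Round 2 — checking thresholds:
  Cal: 1 of 5 neighbours < 3, not yet.
  Gus: 1 of 3 neighbours ≥ 1, votes yes.
  Hana: 1 of 4 neighbours < 2, not yet.
  Jo: 1 of 4 neighbours < 2, not yet.
  Mo: 1 of 2 neighbours < 2, not yet.
Round 3 — no new yes votes; cascade stops.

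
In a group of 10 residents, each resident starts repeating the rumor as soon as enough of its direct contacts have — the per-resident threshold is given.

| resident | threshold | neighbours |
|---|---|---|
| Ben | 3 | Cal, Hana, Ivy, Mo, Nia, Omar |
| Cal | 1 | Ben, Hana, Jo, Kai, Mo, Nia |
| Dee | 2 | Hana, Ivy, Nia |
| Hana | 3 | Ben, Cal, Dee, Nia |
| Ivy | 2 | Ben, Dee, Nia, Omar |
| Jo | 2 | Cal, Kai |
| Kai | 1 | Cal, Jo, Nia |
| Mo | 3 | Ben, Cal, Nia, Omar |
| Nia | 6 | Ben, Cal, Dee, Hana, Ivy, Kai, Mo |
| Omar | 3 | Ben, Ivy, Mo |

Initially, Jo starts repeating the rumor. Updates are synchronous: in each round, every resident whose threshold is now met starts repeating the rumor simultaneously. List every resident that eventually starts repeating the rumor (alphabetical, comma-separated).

Round 1 — Jo starts repeating the rumor (initial).
Round 2 — checking thresholds:
  Cal: 1 of 6 neighbours ≥ 1, starts repeating the rumor.
  Kai: 1 of 3 neighbours ≥ 1, starts repeating the rumor.
Round 3 — no new spreads; cascade stops.

Cal, Jo, Kai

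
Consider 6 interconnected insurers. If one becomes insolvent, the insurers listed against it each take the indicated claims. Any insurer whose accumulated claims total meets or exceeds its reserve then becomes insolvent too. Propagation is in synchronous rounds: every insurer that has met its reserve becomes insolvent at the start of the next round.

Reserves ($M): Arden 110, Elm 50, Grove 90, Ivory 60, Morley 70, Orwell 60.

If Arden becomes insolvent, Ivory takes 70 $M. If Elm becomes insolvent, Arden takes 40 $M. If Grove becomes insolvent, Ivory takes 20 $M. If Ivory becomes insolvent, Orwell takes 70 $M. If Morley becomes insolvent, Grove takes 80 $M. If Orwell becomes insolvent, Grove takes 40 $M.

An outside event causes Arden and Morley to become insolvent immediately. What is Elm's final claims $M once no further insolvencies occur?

Round 1 — Arden, Morley become insolvent (initial).
  Grove: +80 → 80 < 90
  Ivory: +70 → 70 ≥ 60
Round 2 — Ivory becomes insolvent.
  Orwell: +70 → 70 ≥ 60
Round 3 — Orwell becomes insolvent.
  Grove: +40 → 120 ≥ 90
Round 4 — Grove becomes insolvent.
No further insolvencies.

0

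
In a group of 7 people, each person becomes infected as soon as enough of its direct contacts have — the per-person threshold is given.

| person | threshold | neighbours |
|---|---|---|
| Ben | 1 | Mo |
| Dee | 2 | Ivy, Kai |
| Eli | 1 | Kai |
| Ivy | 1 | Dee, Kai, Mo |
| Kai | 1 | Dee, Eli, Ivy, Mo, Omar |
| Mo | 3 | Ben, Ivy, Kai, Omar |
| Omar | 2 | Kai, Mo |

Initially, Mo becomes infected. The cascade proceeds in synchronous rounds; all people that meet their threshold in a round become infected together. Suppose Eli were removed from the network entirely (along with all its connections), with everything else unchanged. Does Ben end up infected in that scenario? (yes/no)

yes

With Eli removed:
Round 1 — Mo becomes infected (initial).
Round 2 — checking thresholds:
  Ben: 1 of 1 neighbours ≥ 1, becomes infected.
  Ivy: 1 of 3 neighbours ≥ 1, becomes infected.
  Kai: 1 of 4 neighbours ≥ 1, becomes infected.
  Omar: 1 of 2 neighbours < 2, not yet.
Round 3 — checking thresholds:
  Dee: 2 of 2 neighbours ≥ 2, becomes infected.
  Omar: 2 of 2 neighbours ≥ 2, becomes infected.
Round 4 — no new infections; cascade stops.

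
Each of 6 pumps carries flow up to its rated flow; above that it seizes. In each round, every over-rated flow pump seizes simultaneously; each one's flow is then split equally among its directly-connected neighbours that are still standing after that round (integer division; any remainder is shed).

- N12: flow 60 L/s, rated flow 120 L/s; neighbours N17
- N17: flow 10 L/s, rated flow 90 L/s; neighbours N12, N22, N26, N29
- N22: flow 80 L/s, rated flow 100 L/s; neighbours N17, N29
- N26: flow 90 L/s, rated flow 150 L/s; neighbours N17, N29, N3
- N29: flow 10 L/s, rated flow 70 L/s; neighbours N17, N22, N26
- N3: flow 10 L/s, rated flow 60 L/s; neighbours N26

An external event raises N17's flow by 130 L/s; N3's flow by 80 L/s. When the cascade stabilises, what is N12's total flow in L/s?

Round 1 — N17 at 140 > 90; N3 at 90 > 60. N17, N3 seize.
  N17 sheds 140 L/s to N12, N22, N26, N29: 35 each.
    N12: 60+35 = 95 ≤ 120
    N22: 80+35 = 115 > 100
    N26: 90+35 = 125 ≤ 150
    N29: 10+35 = 45 ≤ 70
  N3 sheds 90 L/s to N26: 90 each.
    N26: 125+90 = 215 > 150
Round 2 — N22, N26 seize.
  N22 sheds 115 L/s to N29: 115 each.
    N29: 45+115 = 160 > 70
  N26 sheds 215 L/s to N29: 215 each.
    N29: 160+215 = 375 > 70
Round 3 — N29 seizes.
  N29 sheds 375 L/s: no online neighbours, lost.
No further seizures.

95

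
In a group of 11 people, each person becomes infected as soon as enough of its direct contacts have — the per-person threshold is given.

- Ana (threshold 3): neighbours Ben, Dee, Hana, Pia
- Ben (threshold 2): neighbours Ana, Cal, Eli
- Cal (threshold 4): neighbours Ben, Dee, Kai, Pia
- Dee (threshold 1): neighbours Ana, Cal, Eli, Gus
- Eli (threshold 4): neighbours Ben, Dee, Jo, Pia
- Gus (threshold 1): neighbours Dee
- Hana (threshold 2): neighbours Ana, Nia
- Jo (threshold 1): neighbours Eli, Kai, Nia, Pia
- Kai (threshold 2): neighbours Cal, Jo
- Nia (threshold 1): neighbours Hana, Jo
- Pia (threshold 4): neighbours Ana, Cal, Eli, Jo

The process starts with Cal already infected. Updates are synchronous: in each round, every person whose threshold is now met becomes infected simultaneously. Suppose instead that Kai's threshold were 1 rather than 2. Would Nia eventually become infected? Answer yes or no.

yes

With Kai's threshold at 1:
Round 1 — Cal becomes infected (initial).
Round 2 — checking thresholds:
  Ben: 1 of 3 neighbours < 2, not yet.
  Dee: 1 of 4 neighbours ≥ 1, becomes infected.
  Kai: 1 of 2 neighbours ≥ 1, becomes infected.
  Pia: 1 of 4 neighbours < 4, not yet.
Round 3 — checking thresholds:
  Ana: 1 of 4 neighbours < 3, not yet.
  Ben: 1 of 3 neighbours < 2, not yet.
  Eli: 1 of 4 neighbours < 4, not yet.
  Gus: 1 of 1 neighbours ≥ 1, becomes infected.
  Jo: 1 of 4 neighbours ≥ 1, becomes infected.
  Pia: 1 of 4 neighbours < 4, not yet.
Round 4 — checking thresholds:
  Ana: 1 of 4 neighbours < 3, not yet.
  Ben: 1 of 3 neighbours < 2, not yet.
  Eli: 2 of 4 neighbours < 4, not yet.
  Nia: 1 of 2 neighbours ≥ 1, becomes infected.
  Pia: 2 of 4 neighbours < 4, not yet.
Round 5 — no new infections; cascade stops.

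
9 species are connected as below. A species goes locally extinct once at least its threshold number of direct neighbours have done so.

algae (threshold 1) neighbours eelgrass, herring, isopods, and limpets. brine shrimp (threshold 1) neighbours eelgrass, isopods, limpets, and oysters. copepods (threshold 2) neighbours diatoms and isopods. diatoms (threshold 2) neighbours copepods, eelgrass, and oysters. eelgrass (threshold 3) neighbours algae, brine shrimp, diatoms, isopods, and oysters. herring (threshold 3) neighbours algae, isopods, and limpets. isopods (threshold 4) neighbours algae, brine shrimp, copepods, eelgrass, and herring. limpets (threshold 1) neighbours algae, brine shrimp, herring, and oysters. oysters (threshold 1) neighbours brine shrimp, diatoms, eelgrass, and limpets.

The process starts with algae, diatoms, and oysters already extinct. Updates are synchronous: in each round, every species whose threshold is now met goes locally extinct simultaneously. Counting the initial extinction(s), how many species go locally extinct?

Round 1 — algae, diatoms, oysters go locally extinct (initial).
Round 2 — checking thresholds:
  brine shrimp: 1 of 4 neighbours ≥ 1, goes locally extinct.
  copepods: 1 of 2 neighbours < 2, holds.
  eelgrass: 3 of 5 neighbours ≥ 3, goes locally extinct.
  herring: 1 of 3 neighbours < 3, holds.
  isopods: 1 of 5 neighbours < 4, holds.
  limpets: 2 of 4 neighbours ≥ 1, goes locally extinct.
Round 3 — no new extinctions; cascade stops.

6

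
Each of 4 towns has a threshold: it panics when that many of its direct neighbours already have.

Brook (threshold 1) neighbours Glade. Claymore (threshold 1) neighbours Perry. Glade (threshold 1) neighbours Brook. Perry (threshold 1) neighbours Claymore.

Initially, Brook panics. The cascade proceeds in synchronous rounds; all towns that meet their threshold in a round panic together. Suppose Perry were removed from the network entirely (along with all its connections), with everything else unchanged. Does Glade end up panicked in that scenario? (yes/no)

yes

With Perry removed:
Round 1 — Brook panics (initial).
Round 2 — checking thresholds:
  Glade: 1 of 1 neighbours ≥ 1, panics.
Round 3 — no new panics; cascade stops.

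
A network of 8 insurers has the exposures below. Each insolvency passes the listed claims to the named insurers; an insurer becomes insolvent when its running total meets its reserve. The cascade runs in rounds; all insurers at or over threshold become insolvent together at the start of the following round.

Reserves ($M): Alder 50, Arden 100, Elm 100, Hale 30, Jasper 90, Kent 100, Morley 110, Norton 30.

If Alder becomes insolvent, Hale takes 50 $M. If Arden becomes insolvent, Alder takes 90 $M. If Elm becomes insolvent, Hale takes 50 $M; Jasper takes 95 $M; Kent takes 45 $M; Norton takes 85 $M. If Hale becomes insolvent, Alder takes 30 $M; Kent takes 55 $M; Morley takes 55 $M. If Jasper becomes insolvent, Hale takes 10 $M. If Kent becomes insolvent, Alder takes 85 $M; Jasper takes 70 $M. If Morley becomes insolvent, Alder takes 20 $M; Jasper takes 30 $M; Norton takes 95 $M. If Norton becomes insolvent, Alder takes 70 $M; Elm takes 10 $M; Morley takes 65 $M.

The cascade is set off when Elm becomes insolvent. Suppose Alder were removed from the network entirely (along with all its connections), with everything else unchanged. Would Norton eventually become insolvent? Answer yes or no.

With Alder removed:
Round 1 — Elm becomes insolvent (initial).
  Hale: +50 → 50 ≥ 30
  Jasper: +95 → 95 ≥ 90
  Kent: +45 → 45 < 100
  Norton: +85 → 85 ≥ 30
Round 2 — Hale, Jasper, Norton become insolvent.
  Kent: +55 → 100 ≥ 100
  Morley: +55+65 → 120 ≥ 110
Round 3 — Kent, Morley become insolvent.
No further insolvencies.

yes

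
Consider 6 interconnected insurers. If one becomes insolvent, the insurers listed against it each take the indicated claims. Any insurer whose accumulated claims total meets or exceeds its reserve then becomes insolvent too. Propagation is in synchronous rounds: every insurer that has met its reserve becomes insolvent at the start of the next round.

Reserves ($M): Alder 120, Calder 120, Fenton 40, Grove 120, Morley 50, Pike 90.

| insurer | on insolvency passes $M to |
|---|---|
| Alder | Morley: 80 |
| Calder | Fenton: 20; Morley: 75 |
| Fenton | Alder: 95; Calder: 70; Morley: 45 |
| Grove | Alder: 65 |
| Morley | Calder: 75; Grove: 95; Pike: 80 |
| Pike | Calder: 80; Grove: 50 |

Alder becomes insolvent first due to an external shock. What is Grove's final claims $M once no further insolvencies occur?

95

Round 1 — Alder becomes insolvent (initial).
  Morley: +80 → 80 ≥ 50
Round 2 — Morley becomes insolvent.
  Calder: +75 → 75 < 120
  Grove: +95 → 95 < 120
  Pike: +80 → 80 < 90
No further insolvencies.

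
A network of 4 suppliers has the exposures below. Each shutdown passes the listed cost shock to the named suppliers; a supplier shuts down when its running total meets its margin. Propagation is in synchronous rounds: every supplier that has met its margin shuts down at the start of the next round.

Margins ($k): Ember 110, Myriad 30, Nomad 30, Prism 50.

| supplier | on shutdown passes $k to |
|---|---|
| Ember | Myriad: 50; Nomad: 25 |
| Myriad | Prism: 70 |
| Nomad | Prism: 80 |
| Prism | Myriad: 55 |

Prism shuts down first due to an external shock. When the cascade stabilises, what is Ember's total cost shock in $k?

0

Round 1 — Prism shuts down (initial).
  Myriad: +55 → 55 ≥ 30
Round 2 — Myriad shuts down.
No further shutdowns.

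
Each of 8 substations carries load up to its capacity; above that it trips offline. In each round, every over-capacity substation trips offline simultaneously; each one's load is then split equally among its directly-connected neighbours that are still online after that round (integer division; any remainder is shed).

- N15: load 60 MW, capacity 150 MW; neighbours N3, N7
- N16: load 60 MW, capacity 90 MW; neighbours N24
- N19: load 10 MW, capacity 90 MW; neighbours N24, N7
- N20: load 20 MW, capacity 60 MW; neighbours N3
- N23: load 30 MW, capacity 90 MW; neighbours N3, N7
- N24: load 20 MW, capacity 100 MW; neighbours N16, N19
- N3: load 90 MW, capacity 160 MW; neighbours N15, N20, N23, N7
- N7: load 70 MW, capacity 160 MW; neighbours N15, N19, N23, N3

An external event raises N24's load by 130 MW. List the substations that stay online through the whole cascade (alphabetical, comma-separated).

N15, N19, N20, N23, N3, N7

Round 1 — N24 at 150 > 100. N24 trips offline.
  N24 sheds 150 MW to N16, N19: 75 each.
    N16: 60+75 = 135 > 90
    N19: 10+75 = 85 ≤ 90
Round 2 — N16 trips offline.
  N16 sheds 135 MW: no online neighbours, lost.
No further trips.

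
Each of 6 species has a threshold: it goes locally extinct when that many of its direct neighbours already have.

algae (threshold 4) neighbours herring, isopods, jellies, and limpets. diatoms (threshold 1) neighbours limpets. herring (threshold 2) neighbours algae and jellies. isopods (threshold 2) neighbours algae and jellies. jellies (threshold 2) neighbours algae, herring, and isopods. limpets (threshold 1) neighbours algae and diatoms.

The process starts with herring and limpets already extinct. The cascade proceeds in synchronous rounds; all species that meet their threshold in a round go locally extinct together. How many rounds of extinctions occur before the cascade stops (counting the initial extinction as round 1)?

Round 1 — herring, limpets go locally extinct (initial).
Round 2 — checking thresholds:
  algae: 2 of 4 neighbours < 4, below threshold.
  diatoms: 1 of 1 neighbours ≥ 1, goes locally extinct.
  jellies: 1 of 3 neighbours < 2, below threshold.
Round 3 — no new extinctions; cascade stops.

2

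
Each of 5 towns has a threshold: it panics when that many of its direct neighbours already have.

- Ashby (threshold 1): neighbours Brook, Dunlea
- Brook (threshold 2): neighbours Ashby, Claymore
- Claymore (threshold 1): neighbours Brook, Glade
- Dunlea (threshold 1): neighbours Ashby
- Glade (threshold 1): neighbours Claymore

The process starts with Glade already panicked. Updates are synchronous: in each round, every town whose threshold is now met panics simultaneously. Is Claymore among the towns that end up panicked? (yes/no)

yes

Round 1 — Glade panics (initial).
Round 2 — checking thresholds:
  Claymore: 1 of 2 neighbours ≥ 1, panics.
Round 3 — no new panics; cascade stops.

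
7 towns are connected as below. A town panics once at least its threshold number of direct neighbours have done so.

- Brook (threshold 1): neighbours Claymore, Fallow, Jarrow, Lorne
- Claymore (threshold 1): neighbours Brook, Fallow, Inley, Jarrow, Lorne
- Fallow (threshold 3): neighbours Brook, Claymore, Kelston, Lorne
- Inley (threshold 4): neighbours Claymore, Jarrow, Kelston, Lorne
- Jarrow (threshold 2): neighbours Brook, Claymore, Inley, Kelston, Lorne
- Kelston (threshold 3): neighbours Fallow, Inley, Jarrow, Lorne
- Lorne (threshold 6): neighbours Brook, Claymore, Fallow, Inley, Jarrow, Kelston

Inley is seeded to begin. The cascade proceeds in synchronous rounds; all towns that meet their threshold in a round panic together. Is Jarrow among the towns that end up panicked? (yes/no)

yes

Round 1 — Inley panics (initial).
Round 2 — checking thresholds:
  Claymore: 1 of 5 neighbours ≥ 1, panics.
  Jarrow: 1 of 5 neighbours < 2, not yet.
  Kelston: 1 of 4 neighbours < 3, not yet.
  Lorne: 1 of 6 neighbours < 6, not yet.
Round 3 — checking thresholds:
  Brook: 1 of 4 neighbours ≥ 1, panics.
  Fallow: 1 of 4 neighbours < 3, not yet.
  Jarrow: 2 of 5 neighbours ≥ 2, panics.
  Kelston: 1 of 4 neighbours < 3, not yet.
  Lorne: 2 of 6 neighbours < 6, not yet.
Round 4 — no new panics; cascade stops.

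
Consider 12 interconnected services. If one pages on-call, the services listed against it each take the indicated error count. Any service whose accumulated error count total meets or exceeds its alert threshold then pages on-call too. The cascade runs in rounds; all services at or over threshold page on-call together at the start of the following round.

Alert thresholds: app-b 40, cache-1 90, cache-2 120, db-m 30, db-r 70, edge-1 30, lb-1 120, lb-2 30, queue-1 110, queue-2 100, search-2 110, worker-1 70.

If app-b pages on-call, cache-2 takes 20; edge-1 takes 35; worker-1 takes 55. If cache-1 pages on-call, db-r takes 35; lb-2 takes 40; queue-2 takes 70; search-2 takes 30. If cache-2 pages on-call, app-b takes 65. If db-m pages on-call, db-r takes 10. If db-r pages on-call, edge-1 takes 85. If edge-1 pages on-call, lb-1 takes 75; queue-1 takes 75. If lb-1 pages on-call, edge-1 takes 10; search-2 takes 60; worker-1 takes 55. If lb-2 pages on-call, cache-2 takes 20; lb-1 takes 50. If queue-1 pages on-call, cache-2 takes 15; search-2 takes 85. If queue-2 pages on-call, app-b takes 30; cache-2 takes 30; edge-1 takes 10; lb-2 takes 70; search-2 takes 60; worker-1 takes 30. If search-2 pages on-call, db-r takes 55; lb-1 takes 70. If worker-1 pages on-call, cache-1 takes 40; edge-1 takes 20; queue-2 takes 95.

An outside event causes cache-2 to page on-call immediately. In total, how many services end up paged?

3

Round 1 — cache-2 pages on-call (initial).
  app-b: +65 → 65 ≥ 40
Round 2 — app-b pages on-call.
  edge-1: +35 → 35 ≥ 30
  worker-1: +55 → 55 < 70
Round 3 — edge-1 pages on-call.
  lb-1: +75 → 75 < 120
  queue-1: +75 → 75 < 110
No further pages.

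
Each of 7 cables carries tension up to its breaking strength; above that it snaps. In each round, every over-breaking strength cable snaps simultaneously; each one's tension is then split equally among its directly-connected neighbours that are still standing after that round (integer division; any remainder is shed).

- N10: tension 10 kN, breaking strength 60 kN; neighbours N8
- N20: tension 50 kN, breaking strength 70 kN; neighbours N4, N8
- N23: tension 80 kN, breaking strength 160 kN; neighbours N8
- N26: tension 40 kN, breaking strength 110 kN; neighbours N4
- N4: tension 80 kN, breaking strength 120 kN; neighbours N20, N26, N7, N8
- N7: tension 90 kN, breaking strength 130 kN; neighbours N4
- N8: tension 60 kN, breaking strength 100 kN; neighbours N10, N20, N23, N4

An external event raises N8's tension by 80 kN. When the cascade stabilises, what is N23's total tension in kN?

115

Round 1 — N8 at 140 > 100. N8 snaps.
  N8 sheds 140 kN to N10, N20, N23, N4: 35 each.
    N10: 10+35 = 45 ≤ 60
    N20: 50+35 = 85 > 70
    N23: 80+35 = 115 ≤ 160
    N4: 80+35 = 115 ≤ 120
Round 2 — N20 snaps.
  N20 sheds 85 kN to N4: 85 each.
    N4: 115+85 = 200 > 120
Round 3 — N4 snaps.
  N4 sheds 200 kN to N26, N7: 100 each.
    N26: 40+100 = 140 > 110
    N7: 90+100 = 190 > 130
Round 4 — N26, N7 snap.
  N26 sheds 140 kN: no online neighbours, lost.
  N7 sheds 190 kN: no online neighbours, lost.
No further breaks.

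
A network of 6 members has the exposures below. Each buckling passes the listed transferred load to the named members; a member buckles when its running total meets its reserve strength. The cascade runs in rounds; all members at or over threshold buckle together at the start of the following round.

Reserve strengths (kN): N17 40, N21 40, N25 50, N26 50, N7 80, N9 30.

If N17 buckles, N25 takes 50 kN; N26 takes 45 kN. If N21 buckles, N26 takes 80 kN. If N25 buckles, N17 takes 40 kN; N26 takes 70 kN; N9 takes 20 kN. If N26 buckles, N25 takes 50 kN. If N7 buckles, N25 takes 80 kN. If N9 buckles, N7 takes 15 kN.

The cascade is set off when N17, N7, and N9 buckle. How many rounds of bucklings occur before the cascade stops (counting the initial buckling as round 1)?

3

Round 1 — N17, N7, N9 buckle (initial).
  N25: +50+80 → 130 ≥ 50
  N26: +45 → 45 < 50
Round 2 — N25 buckles.
  N26: +70 → 115 ≥ 50
Round 3 — N26 buckles.
No further bucklings.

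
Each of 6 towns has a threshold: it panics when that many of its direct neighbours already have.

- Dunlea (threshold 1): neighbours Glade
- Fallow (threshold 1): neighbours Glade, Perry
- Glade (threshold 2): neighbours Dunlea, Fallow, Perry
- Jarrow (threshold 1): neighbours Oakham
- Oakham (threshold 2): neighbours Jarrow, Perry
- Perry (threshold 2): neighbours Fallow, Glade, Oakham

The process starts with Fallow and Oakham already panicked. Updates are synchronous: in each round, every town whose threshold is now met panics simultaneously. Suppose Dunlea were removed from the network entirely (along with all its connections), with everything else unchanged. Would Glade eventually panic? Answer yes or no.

With Dunlea removed:
Round 1 — Fallow, Oakham panic (initial).
Round 2 — checking thresholds:
  Glade: 1 of 2 neighbours < 2, below threshold.
  Jarrow: 1 of 1 neighbours ≥ 1, panics.
  Perry: 2 of 3 neighbours ≥ 2, panics.
Round 3 — checking thresholds:
  Glade: 2 of 2 neighbours ≥ 2, panics.
Round 4 — no new panics; cascade stops.

yes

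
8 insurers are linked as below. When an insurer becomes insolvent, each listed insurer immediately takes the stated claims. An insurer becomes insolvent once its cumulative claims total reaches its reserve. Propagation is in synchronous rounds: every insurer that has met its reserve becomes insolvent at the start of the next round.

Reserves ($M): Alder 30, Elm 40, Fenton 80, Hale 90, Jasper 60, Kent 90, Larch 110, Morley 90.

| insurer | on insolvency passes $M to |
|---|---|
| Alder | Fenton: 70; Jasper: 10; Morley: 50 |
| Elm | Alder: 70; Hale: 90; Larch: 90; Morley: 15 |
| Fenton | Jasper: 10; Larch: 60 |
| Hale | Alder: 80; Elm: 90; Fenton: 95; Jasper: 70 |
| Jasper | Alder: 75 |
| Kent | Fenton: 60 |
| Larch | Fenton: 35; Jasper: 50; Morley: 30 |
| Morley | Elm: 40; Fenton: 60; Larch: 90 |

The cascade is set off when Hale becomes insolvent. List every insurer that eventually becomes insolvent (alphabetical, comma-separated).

Alder, Elm, Fenton, Hale, Jasper, Larch, Morley

Round 1 — Hale becomes insolvent (initial).
  Alder: +80 → 80 ≥ 30
  Elm: +90 → 90 ≥ 40
  Fenton: +95 → 95 ≥ 80
  Jasper: +70 → 70 ≥ 60
Round 2 — Alder, Elm, Fenton, Jasper become insolvent.
  Larch: +90+60 → 150 ≥ 110
  Morley: +50+15 → 65 < 90
Round 3 — Larch becomes insolvent.
  Morley: +30 → 95 ≥ 90
Round 4 — Morley becomes insolvent.
No further insolvencies.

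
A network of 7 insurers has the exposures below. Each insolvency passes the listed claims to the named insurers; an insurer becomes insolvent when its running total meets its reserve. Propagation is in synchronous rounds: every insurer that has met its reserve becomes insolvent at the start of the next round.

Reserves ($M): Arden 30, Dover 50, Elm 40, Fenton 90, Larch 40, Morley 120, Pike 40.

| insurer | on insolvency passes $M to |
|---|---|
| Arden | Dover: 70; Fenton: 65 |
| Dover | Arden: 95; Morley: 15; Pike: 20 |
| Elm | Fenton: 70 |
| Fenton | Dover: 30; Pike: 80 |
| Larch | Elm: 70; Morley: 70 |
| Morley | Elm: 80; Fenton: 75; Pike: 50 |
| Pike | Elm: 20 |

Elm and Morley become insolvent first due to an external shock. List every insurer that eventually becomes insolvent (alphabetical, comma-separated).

Elm, Fenton, Morley, Pike

Round 1 — Elm, Morley become insolvent (initial).
  Fenton: +70+75 → 145 ≥ 90
  Pike: +50 → 50 ≥ 40
Round 2 — Fenton, Pike become insolvent.
  Dover: +30 → 30 < 50
No further insolvencies.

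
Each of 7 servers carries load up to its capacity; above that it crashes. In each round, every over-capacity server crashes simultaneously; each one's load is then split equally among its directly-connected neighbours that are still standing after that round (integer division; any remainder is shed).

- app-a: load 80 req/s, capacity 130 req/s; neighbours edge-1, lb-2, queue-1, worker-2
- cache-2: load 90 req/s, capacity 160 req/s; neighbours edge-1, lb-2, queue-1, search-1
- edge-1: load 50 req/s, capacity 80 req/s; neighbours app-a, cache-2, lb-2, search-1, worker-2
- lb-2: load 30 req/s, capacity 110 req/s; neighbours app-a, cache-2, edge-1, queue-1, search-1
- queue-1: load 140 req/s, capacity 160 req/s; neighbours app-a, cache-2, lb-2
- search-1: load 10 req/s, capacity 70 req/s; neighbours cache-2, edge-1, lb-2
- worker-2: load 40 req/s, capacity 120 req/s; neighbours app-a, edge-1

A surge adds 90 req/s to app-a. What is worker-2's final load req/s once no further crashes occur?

105

Round 1 — app-a at 170 > 130. app-a crashes.
  app-a sheds 170 req/s to edge-1, lb-2, queue-1, worker-2: 42 each (2 lost).
    edge-1: 50+42 = 92 > 80
    lb-2: 30+42 = 72 ≤ 110
    queue-1: 140+42 = 182 > 160
    worker-2: 40+42 = 82 ≤ 120
Round 2 — edge-1, queue-1 crash.
  edge-1 sheds 92 req/s to cache-2, lb-2, search-1, worker-2: 23 each.
    cache-2: 90+23 = 113 ≤ 160
    lb-2: 72+23 = 95 ≤ 110
    search-1: 10+23 = 33 ≤ 70
    worker-2: 82+23 = 105 ≤ 120
  queue-1 sheds 182 req/s to cache-2, lb-2: 91 each.
    cache-2: 113+91 = 204 > 160
    lb-2: 95+91 = 186 > 110
Round 3 — cache-2, lb-2 crash.
  cache-2 sheds 204 req/s to search-1: 204 each.
    search-1: 33+204 = 237 > 70
  lb-2 sheds 186 req/s to search-1: 186 each.
    search-1: 237+186 = 423 > 70
Round 4 — search-1 crashes.
  search-1 sheds 423 req/s: no online neighbours, lost.
No further crashes.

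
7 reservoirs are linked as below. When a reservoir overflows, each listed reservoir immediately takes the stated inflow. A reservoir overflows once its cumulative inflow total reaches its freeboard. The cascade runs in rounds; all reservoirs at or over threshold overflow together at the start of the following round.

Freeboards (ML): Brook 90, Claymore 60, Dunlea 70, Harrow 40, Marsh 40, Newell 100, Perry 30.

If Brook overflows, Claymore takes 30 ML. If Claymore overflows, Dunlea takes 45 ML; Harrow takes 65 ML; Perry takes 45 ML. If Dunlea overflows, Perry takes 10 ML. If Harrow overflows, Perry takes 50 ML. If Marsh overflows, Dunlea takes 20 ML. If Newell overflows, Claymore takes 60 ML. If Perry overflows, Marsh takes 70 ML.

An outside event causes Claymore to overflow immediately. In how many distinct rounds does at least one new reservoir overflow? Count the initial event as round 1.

3

Round 1 — Claymore overflows (initial).
  Dunlea: +45 → 45 < 70
  Harrow: +65 → 65 ≥ 40
  Perry: +45 → 45 ≥ 30
Round 2 — Harrow, Perry overflow.
  Marsh: +70 → 70 ≥ 40
Round 3 — Marsh overflows.
  Dunlea: +20 → 65 < 70
No further overflows.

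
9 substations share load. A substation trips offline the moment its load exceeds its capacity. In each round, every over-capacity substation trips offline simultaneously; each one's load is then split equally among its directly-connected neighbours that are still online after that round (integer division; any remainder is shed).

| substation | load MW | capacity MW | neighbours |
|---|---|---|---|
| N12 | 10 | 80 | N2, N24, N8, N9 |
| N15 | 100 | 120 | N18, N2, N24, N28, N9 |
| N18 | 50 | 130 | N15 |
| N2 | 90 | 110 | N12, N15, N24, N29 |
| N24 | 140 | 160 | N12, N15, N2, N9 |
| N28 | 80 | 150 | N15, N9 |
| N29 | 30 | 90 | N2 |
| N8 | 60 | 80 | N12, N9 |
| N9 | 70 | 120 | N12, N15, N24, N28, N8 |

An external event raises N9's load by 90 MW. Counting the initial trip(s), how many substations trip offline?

Round 1 — N9 at 160 > 120. N9 trips offline.
  N9 sheds 160 MW to N12, N15, N24, N28, N8: 32 each.
    N12: 10+32 = 42 ≤ 80
    N15: 100+32 = 132 > 120
    N24: 140+32 = 172 > 160
    N28: 80+32 = 112 ≤ 150
    N8: 60+32 = 92 > 80
Round 2 — N15, N24, N8 trip offline.
  N15 sheds 132 MW to N18, N2, N28: 44 each.
    N18: 50+44 = 94 ≤ 130
    N2: 90+44 = 134 > 110
    N28: 112+44 = 156 > 150
  N24 sheds 172 MW to N12, N2: 86 each.
    N12: 42+86 = 128 > 80
    N2: 134+86 = 220 > 110
  N8 sheds 92 MW to N12: 92 each.
    N12: 128+92 = 220 > 80
Round 3 — N12, N2, N28 trip offline.
  N12 sheds 220 MW: no online neighbours, lost.
  N2 sheds 220 MW to N29: 220 each.
    N29: 30+220 = 250 > 90
  N28 sheds 156 MW: no online neighbours, lost.
Round 4 — N29 trips offline.
  N29 sheds 250 MW: no online neighbours, lost.
No further trips.

8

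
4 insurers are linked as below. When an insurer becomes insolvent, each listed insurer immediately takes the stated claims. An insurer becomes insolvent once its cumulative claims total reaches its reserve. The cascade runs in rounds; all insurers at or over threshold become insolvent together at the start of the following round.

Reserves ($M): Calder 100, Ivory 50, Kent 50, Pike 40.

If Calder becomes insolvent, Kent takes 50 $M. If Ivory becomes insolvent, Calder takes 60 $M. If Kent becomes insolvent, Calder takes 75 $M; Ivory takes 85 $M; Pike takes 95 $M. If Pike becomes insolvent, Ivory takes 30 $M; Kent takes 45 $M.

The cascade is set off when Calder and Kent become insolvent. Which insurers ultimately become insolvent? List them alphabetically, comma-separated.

Calder, Ivory, Kent, Pike

Round 1 — Calder, Kent become insolvent (initial).
  Ivory: +85 → 85 ≥ 50
  Pike: +95 → 95 ≥ 40
Round 2 — Ivory, Pike become insolvent.
No further insolvencies.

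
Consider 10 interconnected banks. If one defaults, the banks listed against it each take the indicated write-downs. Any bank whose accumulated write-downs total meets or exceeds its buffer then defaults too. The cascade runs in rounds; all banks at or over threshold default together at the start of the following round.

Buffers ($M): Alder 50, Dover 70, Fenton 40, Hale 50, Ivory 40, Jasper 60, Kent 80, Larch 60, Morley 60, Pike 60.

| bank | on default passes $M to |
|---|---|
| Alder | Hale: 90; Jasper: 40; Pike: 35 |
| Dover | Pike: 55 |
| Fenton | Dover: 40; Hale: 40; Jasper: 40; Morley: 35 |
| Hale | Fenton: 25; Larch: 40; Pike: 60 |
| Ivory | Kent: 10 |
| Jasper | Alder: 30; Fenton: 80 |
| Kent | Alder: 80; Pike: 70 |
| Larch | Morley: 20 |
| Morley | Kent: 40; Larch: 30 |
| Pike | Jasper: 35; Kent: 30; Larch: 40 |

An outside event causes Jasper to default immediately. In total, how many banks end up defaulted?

2

Round 1 — Jasper defaults (initial).
  Alder: +30 → 30 < 50
  Fenton: +80 → 80 ≥ 40
Round 2 — Fenton defaults.
  Dover: +40 → 40 < 70
  Hale: +40 → 40 < 50
  Morley: +35 → 35 < 60
No further defaults.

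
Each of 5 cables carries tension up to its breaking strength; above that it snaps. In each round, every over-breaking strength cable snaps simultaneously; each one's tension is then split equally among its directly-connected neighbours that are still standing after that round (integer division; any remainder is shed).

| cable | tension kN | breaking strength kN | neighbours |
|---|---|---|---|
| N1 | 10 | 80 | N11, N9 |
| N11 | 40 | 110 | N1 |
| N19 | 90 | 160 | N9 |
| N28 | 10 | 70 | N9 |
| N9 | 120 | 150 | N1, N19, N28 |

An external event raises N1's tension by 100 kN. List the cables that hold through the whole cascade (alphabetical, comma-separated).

N11

Round 1 — N1 at 110 > 80. N1 snaps.
  N1 sheds 110 kN to N11, N9: 55 each.
    N11: 40+55 = 95 ≤ 110
    N9: 120+55 = 175 > 150
Round 2 — N9 snaps.
  N9 sheds 175 kN to N19, N28: 87 each (1 lost).
    N19: 90+87 = 177 > 160
    N28: 10+87 = 97 > 70
Round 3 — N19, N28 snap.
  N19 sheds 177 kN: no online neighbours, lost.
  N28 sheds 97 kN: no online neighbours, lost.
No further breaks.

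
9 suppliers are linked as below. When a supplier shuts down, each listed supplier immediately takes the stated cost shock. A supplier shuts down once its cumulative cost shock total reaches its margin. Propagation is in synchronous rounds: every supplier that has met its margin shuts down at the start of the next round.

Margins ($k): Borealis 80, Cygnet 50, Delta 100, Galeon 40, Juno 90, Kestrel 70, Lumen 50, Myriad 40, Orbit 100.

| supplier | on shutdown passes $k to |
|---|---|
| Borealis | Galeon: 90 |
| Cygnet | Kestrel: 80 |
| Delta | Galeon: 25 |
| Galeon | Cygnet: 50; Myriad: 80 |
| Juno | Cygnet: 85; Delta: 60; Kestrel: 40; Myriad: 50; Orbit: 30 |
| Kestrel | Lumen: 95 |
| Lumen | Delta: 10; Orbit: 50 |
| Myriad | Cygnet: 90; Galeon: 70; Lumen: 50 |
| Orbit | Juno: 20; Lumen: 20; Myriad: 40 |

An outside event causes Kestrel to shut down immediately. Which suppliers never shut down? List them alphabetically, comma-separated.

Borealis, Cygnet, Delta, Galeon, Juno, Myriad, Orbit

Round 1 — Kestrel shuts down (initial).
  Lumen: +95 → 95 ≥ 50
Round 2 — Lumen shuts down.
  Delta: +10 → 10 < 100
  Orbit: +50 → 50 < 100
No further shutdowns.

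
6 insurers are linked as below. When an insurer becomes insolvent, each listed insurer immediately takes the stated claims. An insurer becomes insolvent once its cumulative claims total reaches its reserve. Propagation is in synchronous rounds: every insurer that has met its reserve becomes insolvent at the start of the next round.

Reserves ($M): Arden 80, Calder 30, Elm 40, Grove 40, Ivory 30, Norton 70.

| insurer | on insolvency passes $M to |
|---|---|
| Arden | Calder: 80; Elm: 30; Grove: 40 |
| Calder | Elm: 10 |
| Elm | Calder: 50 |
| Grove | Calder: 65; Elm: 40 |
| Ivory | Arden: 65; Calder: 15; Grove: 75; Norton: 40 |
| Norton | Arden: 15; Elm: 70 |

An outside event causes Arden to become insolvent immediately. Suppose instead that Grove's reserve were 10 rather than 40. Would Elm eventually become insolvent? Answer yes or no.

yes

With Grove's reserve at 10:
Round 1 — Arden becomes insolvent (initial).
  Calder: +80 → 80 ≥ 30
  Elm: +30 → 30 < 40
  Grove: +40 → 40 ≥ 10
Round 2 — Calder, Grove become insolvent.
  Elm: +10+40 → 80 ≥ 40
Round 3 — Elm becomes insolvent.
No further insolvencies.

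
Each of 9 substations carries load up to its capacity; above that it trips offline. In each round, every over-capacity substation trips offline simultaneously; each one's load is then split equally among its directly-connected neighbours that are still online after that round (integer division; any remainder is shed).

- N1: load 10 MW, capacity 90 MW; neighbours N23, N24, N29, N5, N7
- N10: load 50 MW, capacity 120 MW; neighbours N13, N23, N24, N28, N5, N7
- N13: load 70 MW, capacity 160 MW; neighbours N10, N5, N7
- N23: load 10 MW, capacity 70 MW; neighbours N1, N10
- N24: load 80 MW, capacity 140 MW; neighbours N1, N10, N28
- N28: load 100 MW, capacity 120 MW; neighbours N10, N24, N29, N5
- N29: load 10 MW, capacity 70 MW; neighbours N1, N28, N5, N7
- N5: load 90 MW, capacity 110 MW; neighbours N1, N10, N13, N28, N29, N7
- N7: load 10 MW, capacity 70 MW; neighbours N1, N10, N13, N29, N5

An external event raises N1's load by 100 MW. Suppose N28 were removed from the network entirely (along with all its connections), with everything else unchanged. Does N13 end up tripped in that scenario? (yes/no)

no

With N28 removed:
Round 1 — N1 at 110 > 90. N1 trips offline.
  N1 sheds 110 MW to N23, N24, N29, N5, N7: 22 each.
    N23: 10+22 = 32 ≤ 70
    N24: 80+22 = 102 ≤ 140
    N29: 10+22 = 32 ≤ 70
    N5: 90+22 = 112 > 110
    N7: 10+22 = 32 ≤ 70
Round 2 — N5 trips offline.
  N5 sheds 112 MW to N10, N13, N29, N7: 28 each.
    N10: 50+28 = 78 ≤ 120
    N13: 70+28 = 98 ≤ 160
    N29: 32+28 = 60 ≤ 70
    N7: 32+28 = 60 ≤ 70
No further trips.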